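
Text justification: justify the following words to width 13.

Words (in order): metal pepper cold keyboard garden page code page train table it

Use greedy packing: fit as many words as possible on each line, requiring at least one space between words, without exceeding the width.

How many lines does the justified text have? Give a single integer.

Line 1: ['metal', 'pepper'] (min_width=12, slack=1)
Line 2: ['cold', 'keyboard'] (min_width=13, slack=0)
Line 3: ['garden', 'page'] (min_width=11, slack=2)
Line 4: ['code', 'page'] (min_width=9, slack=4)
Line 5: ['train', 'table'] (min_width=11, slack=2)
Line 6: ['it'] (min_width=2, slack=11)
Total lines: 6

Answer: 6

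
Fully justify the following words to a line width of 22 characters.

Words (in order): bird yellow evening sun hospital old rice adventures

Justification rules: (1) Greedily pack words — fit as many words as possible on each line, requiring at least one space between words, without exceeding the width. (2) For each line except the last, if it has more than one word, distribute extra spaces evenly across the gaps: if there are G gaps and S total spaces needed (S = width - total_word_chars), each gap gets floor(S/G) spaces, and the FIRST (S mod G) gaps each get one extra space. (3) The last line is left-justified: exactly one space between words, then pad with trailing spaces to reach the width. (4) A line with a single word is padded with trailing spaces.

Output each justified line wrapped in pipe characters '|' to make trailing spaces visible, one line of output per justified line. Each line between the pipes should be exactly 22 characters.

Answer: |bird   yellow  evening|
|sun  hospital old rice|
|adventures            |

Derivation:
Line 1: ['bird', 'yellow', 'evening'] (min_width=19, slack=3)
Line 2: ['sun', 'hospital', 'old', 'rice'] (min_width=21, slack=1)
Line 3: ['adventures'] (min_width=10, slack=12)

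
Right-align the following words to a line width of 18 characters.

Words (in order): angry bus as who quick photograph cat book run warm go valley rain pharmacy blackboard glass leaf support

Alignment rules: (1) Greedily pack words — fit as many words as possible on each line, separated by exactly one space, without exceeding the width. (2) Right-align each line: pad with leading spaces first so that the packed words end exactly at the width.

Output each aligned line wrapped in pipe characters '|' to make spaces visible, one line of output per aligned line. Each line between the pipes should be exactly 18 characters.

Line 1: ['angry', 'bus', 'as', 'who'] (min_width=16, slack=2)
Line 2: ['quick', 'photograph'] (min_width=16, slack=2)
Line 3: ['cat', 'book', 'run', 'warm'] (min_width=17, slack=1)
Line 4: ['go', 'valley', 'rain'] (min_width=14, slack=4)
Line 5: ['pharmacy'] (min_width=8, slack=10)
Line 6: ['blackboard', 'glass'] (min_width=16, slack=2)
Line 7: ['leaf', 'support'] (min_width=12, slack=6)

Answer: |  angry bus as who|
|  quick photograph|
| cat book run warm|
|    go valley rain|
|          pharmacy|
|  blackboard glass|
|      leaf support|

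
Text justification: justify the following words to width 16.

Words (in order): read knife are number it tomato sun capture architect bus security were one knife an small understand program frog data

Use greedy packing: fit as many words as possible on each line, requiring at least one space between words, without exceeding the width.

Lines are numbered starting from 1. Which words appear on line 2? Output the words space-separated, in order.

Line 1: ['read', 'knife', 'are'] (min_width=14, slack=2)
Line 2: ['number', 'it', 'tomato'] (min_width=16, slack=0)
Line 3: ['sun', 'capture'] (min_width=11, slack=5)
Line 4: ['architect', 'bus'] (min_width=13, slack=3)
Line 5: ['security', 'were'] (min_width=13, slack=3)
Line 6: ['one', 'knife', 'an'] (min_width=12, slack=4)
Line 7: ['small', 'understand'] (min_width=16, slack=0)
Line 8: ['program', 'frog'] (min_width=12, slack=4)
Line 9: ['data'] (min_width=4, slack=12)

Answer: number it tomato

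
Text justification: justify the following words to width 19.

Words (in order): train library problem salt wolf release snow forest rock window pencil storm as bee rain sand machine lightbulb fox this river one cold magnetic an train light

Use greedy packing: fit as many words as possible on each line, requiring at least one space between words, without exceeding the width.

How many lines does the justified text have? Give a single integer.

Answer: 10

Derivation:
Line 1: ['train', 'library'] (min_width=13, slack=6)
Line 2: ['problem', 'salt', 'wolf'] (min_width=17, slack=2)
Line 3: ['release', 'snow', 'forest'] (min_width=19, slack=0)
Line 4: ['rock', 'window', 'pencil'] (min_width=18, slack=1)
Line 5: ['storm', 'as', 'bee', 'rain'] (min_width=17, slack=2)
Line 6: ['sand', 'machine'] (min_width=12, slack=7)
Line 7: ['lightbulb', 'fox', 'this'] (min_width=18, slack=1)
Line 8: ['river', 'one', 'cold'] (min_width=14, slack=5)
Line 9: ['magnetic', 'an', 'train'] (min_width=17, slack=2)
Line 10: ['light'] (min_width=5, slack=14)
Total lines: 10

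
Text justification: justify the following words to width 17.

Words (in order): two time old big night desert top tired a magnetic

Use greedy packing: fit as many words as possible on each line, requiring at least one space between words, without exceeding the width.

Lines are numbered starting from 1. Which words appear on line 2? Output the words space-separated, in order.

Line 1: ['two', 'time', 'old', 'big'] (min_width=16, slack=1)
Line 2: ['night', 'desert', 'top'] (min_width=16, slack=1)
Line 3: ['tired', 'a', 'magnetic'] (min_width=16, slack=1)

Answer: night desert top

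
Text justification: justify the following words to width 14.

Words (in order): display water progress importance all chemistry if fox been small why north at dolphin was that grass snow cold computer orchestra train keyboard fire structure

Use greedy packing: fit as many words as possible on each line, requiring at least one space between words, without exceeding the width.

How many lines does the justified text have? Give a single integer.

Line 1: ['display', 'water'] (min_width=13, slack=1)
Line 2: ['progress'] (min_width=8, slack=6)
Line 3: ['importance', 'all'] (min_width=14, slack=0)
Line 4: ['chemistry', 'if'] (min_width=12, slack=2)
Line 5: ['fox', 'been', 'small'] (min_width=14, slack=0)
Line 6: ['why', 'north', 'at'] (min_width=12, slack=2)
Line 7: ['dolphin', 'was'] (min_width=11, slack=3)
Line 8: ['that', 'grass'] (min_width=10, slack=4)
Line 9: ['snow', 'cold'] (min_width=9, slack=5)
Line 10: ['computer'] (min_width=8, slack=6)
Line 11: ['orchestra'] (min_width=9, slack=5)
Line 12: ['train', 'keyboard'] (min_width=14, slack=0)
Line 13: ['fire', 'structure'] (min_width=14, slack=0)
Total lines: 13

Answer: 13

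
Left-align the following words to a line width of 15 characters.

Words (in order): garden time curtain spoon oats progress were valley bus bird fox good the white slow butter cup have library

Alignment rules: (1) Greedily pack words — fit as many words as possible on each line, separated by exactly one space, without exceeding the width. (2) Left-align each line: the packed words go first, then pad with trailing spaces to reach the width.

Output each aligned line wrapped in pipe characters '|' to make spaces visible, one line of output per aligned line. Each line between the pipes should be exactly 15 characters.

Answer: |garden time    |
|curtain spoon  |
|oats progress  |
|were valley bus|
|bird fox good  |
|the white slow |
|butter cup have|
|library        |

Derivation:
Line 1: ['garden', 'time'] (min_width=11, slack=4)
Line 2: ['curtain', 'spoon'] (min_width=13, slack=2)
Line 3: ['oats', 'progress'] (min_width=13, slack=2)
Line 4: ['were', 'valley', 'bus'] (min_width=15, slack=0)
Line 5: ['bird', 'fox', 'good'] (min_width=13, slack=2)
Line 6: ['the', 'white', 'slow'] (min_width=14, slack=1)
Line 7: ['butter', 'cup', 'have'] (min_width=15, slack=0)
Line 8: ['library'] (min_width=7, slack=8)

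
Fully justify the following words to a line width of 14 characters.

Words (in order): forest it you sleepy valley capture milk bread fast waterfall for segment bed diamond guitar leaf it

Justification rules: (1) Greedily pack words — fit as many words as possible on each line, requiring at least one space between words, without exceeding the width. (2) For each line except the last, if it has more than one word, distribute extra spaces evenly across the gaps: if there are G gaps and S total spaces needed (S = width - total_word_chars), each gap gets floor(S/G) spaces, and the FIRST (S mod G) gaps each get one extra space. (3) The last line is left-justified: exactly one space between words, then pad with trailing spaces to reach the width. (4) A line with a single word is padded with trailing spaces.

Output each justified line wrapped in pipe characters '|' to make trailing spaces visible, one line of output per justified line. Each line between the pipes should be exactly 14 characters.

Line 1: ['forest', 'it', 'you'] (min_width=13, slack=1)
Line 2: ['sleepy', 'valley'] (min_width=13, slack=1)
Line 3: ['capture', 'milk'] (min_width=12, slack=2)
Line 4: ['bread', 'fast'] (min_width=10, slack=4)
Line 5: ['waterfall', 'for'] (min_width=13, slack=1)
Line 6: ['segment', 'bed'] (min_width=11, slack=3)
Line 7: ['diamond', 'guitar'] (min_width=14, slack=0)
Line 8: ['leaf', 'it'] (min_width=7, slack=7)

Answer: |forest  it you|
|sleepy  valley|
|capture   milk|
|bread     fast|
|waterfall  for|
|segment    bed|
|diamond guitar|
|leaf it       |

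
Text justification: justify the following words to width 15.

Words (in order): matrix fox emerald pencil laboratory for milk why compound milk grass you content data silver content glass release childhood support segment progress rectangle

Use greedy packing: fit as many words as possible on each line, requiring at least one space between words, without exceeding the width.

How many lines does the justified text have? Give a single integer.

Line 1: ['matrix', 'fox'] (min_width=10, slack=5)
Line 2: ['emerald', 'pencil'] (min_width=14, slack=1)
Line 3: ['laboratory', 'for'] (min_width=14, slack=1)
Line 4: ['milk', 'why'] (min_width=8, slack=7)
Line 5: ['compound', 'milk'] (min_width=13, slack=2)
Line 6: ['grass', 'you'] (min_width=9, slack=6)
Line 7: ['content', 'data'] (min_width=12, slack=3)
Line 8: ['silver', 'content'] (min_width=14, slack=1)
Line 9: ['glass', 'release'] (min_width=13, slack=2)
Line 10: ['childhood'] (min_width=9, slack=6)
Line 11: ['support', 'segment'] (min_width=15, slack=0)
Line 12: ['progress'] (min_width=8, slack=7)
Line 13: ['rectangle'] (min_width=9, slack=6)
Total lines: 13

Answer: 13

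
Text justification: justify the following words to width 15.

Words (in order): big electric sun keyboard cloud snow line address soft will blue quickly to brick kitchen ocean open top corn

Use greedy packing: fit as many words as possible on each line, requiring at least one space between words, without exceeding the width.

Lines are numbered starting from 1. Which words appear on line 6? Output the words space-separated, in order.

Answer: quickly to

Derivation:
Line 1: ['big', 'electric'] (min_width=12, slack=3)
Line 2: ['sun', 'keyboard'] (min_width=12, slack=3)
Line 3: ['cloud', 'snow', 'line'] (min_width=15, slack=0)
Line 4: ['address', 'soft'] (min_width=12, slack=3)
Line 5: ['will', 'blue'] (min_width=9, slack=6)
Line 6: ['quickly', 'to'] (min_width=10, slack=5)
Line 7: ['brick', 'kitchen'] (min_width=13, slack=2)
Line 8: ['ocean', 'open', 'top'] (min_width=14, slack=1)
Line 9: ['corn'] (min_width=4, slack=11)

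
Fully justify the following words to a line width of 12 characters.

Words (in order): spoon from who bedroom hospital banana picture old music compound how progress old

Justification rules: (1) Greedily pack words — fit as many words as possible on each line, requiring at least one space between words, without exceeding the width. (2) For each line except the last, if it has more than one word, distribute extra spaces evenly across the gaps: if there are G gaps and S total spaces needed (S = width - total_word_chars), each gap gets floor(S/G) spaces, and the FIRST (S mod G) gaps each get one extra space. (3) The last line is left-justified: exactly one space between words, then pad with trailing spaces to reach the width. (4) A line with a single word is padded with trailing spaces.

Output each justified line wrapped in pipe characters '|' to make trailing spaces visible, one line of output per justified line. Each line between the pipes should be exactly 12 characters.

Answer: |spoon   from|
|who  bedroom|
|hospital    |
|banana      |
|picture  old|
|music       |
|compound how|
|progress old|

Derivation:
Line 1: ['spoon', 'from'] (min_width=10, slack=2)
Line 2: ['who', 'bedroom'] (min_width=11, slack=1)
Line 3: ['hospital'] (min_width=8, slack=4)
Line 4: ['banana'] (min_width=6, slack=6)
Line 5: ['picture', 'old'] (min_width=11, slack=1)
Line 6: ['music'] (min_width=5, slack=7)
Line 7: ['compound', 'how'] (min_width=12, slack=0)
Line 8: ['progress', 'old'] (min_width=12, slack=0)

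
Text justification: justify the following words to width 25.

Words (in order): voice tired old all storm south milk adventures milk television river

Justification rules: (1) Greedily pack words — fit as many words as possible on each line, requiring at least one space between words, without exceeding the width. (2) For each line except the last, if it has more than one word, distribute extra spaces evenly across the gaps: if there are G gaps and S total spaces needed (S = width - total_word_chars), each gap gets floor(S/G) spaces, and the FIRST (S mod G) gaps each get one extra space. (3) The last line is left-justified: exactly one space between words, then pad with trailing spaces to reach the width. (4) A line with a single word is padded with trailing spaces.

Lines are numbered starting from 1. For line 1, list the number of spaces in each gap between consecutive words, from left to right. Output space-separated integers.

Answer: 1 1 1 1

Derivation:
Line 1: ['voice', 'tired', 'old', 'all', 'storm'] (min_width=25, slack=0)
Line 2: ['south', 'milk', 'adventures'] (min_width=21, slack=4)
Line 3: ['milk', 'television', 'river'] (min_width=21, slack=4)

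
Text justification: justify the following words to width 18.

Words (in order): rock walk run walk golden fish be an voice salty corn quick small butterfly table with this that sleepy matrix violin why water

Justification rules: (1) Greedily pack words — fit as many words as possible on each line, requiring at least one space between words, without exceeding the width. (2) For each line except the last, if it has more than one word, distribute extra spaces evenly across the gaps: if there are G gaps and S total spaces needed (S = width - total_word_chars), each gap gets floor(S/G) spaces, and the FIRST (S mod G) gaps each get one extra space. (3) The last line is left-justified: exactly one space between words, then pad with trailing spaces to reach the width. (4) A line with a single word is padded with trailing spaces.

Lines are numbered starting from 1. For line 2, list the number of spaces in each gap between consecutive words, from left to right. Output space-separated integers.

Line 1: ['rock', 'walk', 'run', 'walk'] (min_width=18, slack=0)
Line 2: ['golden', 'fish', 'be', 'an'] (min_width=17, slack=1)
Line 3: ['voice', 'salty', 'corn'] (min_width=16, slack=2)
Line 4: ['quick', 'small'] (min_width=11, slack=7)
Line 5: ['butterfly', 'table'] (min_width=15, slack=3)
Line 6: ['with', 'this', 'that'] (min_width=14, slack=4)
Line 7: ['sleepy', 'matrix'] (min_width=13, slack=5)
Line 8: ['violin', 'why', 'water'] (min_width=16, slack=2)

Answer: 2 1 1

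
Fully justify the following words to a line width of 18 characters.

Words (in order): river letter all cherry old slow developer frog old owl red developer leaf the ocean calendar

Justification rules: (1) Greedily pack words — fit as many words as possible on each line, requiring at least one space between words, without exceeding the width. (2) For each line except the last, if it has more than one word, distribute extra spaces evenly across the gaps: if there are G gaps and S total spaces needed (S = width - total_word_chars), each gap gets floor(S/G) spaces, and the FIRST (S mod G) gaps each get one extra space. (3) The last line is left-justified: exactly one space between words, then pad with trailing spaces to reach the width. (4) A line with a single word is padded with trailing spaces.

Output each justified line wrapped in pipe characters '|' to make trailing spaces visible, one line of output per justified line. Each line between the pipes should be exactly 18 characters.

Answer: |river  letter  all|
|cherry   old  slow|
|developer frog old|
|owl  red developer|
|leaf   the   ocean|
|calendar          |

Derivation:
Line 1: ['river', 'letter', 'all'] (min_width=16, slack=2)
Line 2: ['cherry', 'old', 'slow'] (min_width=15, slack=3)
Line 3: ['developer', 'frog', 'old'] (min_width=18, slack=0)
Line 4: ['owl', 'red', 'developer'] (min_width=17, slack=1)
Line 5: ['leaf', 'the', 'ocean'] (min_width=14, slack=4)
Line 6: ['calendar'] (min_width=8, slack=10)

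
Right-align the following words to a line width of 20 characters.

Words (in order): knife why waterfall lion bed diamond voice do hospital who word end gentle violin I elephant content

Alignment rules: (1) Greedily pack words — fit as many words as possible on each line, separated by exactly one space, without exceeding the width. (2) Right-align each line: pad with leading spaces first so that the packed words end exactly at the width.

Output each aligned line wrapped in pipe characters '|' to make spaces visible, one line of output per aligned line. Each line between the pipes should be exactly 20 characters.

Answer: | knife why waterfall|
|    lion bed diamond|
|   voice do hospital|
| who word end gentle|
|   violin I elephant|
|             content|

Derivation:
Line 1: ['knife', 'why', 'waterfall'] (min_width=19, slack=1)
Line 2: ['lion', 'bed', 'diamond'] (min_width=16, slack=4)
Line 3: ['voice', 'do', 'hospital'] (min_width=17, slack=3)
Line 4: ['who', 'word', 'end', 'gentle'] (min_width=19, slack=1)
Line 5: ['violin', 'I', 'elephant'] (min_width=17, slack=3)
Line 6: ['content'] (min_width=7, slack=13)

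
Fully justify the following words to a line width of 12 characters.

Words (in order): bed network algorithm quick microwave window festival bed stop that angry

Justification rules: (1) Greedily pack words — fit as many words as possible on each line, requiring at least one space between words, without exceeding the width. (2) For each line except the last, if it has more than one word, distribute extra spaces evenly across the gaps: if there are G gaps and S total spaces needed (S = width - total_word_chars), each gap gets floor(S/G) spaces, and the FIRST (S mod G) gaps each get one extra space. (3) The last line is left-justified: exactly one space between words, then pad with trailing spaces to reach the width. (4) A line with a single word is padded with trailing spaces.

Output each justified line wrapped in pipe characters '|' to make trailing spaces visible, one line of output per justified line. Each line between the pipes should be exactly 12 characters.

Line 1: ['bed', 'network'] (min_width=11, slack=1)
Line 2: ['algorithm'] (min_width=9, slack=3)
Line 3: ['quick'] (min_width=5, slack=7)
Line 4: ['microwave'] (min_width=9, slack=3)
Line 5: ['window'] (min_width=6, slack=6)
Line 6: ['festival', 'bed'] (min_width=12, slack=0)
Line 7: ['stop', 'that'] (min_width=9, slack=3)
Line 8: ['angry'] (min_width=5, slack=7)

Answer: |bed  network|
|algorithm   |
|quick       |
|microwave   |
|window      |
|festival bed|
|stop    that|
|angry       |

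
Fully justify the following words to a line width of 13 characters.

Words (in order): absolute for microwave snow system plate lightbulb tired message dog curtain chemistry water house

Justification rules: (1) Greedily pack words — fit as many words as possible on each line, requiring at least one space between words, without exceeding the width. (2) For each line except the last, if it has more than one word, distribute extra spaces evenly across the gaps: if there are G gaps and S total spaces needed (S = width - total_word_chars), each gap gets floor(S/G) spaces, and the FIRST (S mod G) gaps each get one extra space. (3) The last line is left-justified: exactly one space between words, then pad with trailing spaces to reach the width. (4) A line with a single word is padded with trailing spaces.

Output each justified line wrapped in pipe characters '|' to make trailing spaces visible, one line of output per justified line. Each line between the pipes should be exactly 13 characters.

Line 1: ['absolute', 'for'] (min_width=12, slack=1)
Line 2: ['microwave'] (min_width=9, slack=4)
Line 3: ['snow', 'system'] (min_width=11, slack=2)
Line 4: ['plate'] (min_width=5, slack=8)
Line 5: ['lightbulb'] (min_width=9, slack=4)
Line 6: ['tired', 'message'] (min_width=13, slack=0)
Line 7: ['dog', 'curtain'] (min_width=11, slack=2)
Line 8: ['chemistry'] (min_width=9, slack=4)
Line 9: ['water', 'house'] (min_width=11, slack=2)

Answer: |absolute  for|
|microwave    |
|snow   system|
|plate        |
|lightbulb    |
|tired message|
|dog   curtain|
|chemistry    |
|water house  |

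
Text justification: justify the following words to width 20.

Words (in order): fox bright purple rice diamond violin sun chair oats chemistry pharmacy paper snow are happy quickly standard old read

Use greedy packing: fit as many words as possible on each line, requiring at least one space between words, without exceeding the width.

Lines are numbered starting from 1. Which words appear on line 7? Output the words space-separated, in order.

Line 1: ['fox', 'bright', 'purple'] (min_width=17, slack=3)
Line 2: ['rice', 'diamond', 'violin'] (min_width=19, slack=1)
Line 3: ['sun', 'chair', 'oats'] (min_width=14, slack=6)
Line 4: ['chemistry', 'pharmacy'] (min_width=18, slack=2)
Line 5: ['paper', 'snow', 'are', 'happy'] (min_width=20, slack=0)
Line 6: ['quickly', 'standard', 'old'] (min_width=20, slack=0)
Line 7: ['read'] (min_width=4, slack=16)

Answer: read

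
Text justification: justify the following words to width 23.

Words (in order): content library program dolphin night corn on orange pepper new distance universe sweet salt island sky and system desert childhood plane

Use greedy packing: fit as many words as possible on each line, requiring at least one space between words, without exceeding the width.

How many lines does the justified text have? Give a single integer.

Line 1: ['content', 'library', 'program'] (min_width=23, slack=0)
Line 2: ['dolphin', 'night', 'corn', 'on'] (min_width=21, slack=2)
Line 3: ['orange', 'pepper', 'new'] (min_width=17, slack=6)
Line 4: ['distance', 'universe', 'sweet'] (min_width=23, slack=0)
Line 5: ['salt', 'island', 'sky', 'and'] (min_width=19, slack=4)
Line 6: ['system', 'desert', 'childhood'] (min_width=23, slack=0)
Line 7: ['plane'] (min_width=5, slack=18)
Total lines: 7

Answer: 7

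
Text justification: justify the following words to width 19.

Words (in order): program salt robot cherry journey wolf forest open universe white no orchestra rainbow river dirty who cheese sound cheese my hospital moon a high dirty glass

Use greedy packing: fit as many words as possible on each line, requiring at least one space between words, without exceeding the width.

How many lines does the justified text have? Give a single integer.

Line 1: ['program', 'salt', 'robot'] (min_width=18, slack=1)
Line 2: ['cherry', 'journey', 'wolf'] (min_width=19, slack=0)
Line 3: ['forest', 'open'] (min_width=11, slack=8)
Line 4: ['universe', 'white', 'no'] (min_width=17, slack=2)
Line 5: ['orchestra', 'rainbow'] (min_width=17, slack=2)
Line 6: ['river', 'dirty', 'who'] (min_width=15, slack=4)
Line 7: ['cheese', 'sound', 'cheese'] (min_width=19, slack=0)
Line 8: ['my', 'hospital', 'moon', 'a'] (min_width=18, slack=1)
Line 9: ['high', 'dirty', 'glass'] (min_width=16, slack=3)
Total lines: 9

Answer: 9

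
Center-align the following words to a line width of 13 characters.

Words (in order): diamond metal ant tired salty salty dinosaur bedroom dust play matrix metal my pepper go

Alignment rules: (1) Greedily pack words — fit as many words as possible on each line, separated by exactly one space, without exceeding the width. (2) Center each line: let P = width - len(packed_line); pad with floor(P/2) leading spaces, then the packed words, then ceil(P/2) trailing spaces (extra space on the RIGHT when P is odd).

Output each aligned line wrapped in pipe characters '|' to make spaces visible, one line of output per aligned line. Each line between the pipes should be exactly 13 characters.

Answer: |diamond metal|
|  ant tired  |
| salty salty |
|  dinosaur   |
|bedroom dust |
| play matrix |
|  metal my   |
|  pepper go  |

Derivation:
Line 1: ['diamond', 'metal'] (min_width=13, slack=0)
Line 2: ['ant', 'tired'] (min_width=9, slack=4)
Line 3: ['salty', 'salty'] (min_width=11, slack=2)
Line 4: ['dinosaur'] (min_width=8, slack=5)
Line 5: ['bedroom', 'dust'] (min_width=12, slack=1)
Line 6: ['play', 'matrix'] (min_width=11, slack=2)
Line 7: ['metal', 'my'] (min_width=8, slack=5)
Line 8: ['pepper', 'go'] (min_width=9, slack=4)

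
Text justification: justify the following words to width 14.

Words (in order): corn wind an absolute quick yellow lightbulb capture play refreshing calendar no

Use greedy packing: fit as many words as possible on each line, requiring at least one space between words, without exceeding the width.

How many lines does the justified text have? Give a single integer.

Line 1: ['corn', 'wind', 'an'] (min_width=12, slack=2)
Line 2: ['absolute', 'quick'] (min_width=14, slack=0)
Line 3: ['yellow'] (min_width=6, slack=8)
Line 4: ['lightbulb'] (min_width=9, slack=5)
Line 5: ['capture', 'play'] (min_width=12, slack=2)
Line 6: ['refreshing'] (min_width=10, slack=4)
Line 7: ['calendar', 'no'] (min_width=11, slack=3)
Total lines: 7

Answer: 7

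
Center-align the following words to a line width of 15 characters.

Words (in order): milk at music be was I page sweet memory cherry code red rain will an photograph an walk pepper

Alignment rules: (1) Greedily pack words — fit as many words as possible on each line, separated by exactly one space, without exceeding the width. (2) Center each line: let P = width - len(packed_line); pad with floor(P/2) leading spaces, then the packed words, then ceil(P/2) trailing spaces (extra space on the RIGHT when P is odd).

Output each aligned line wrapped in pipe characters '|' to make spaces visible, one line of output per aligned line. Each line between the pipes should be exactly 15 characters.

Answer: | milk at music |
| be was I page |
| sweet memory  |
|cherry code red|
| rain will an  |
| photograph an |
|  walk pepper  |

Derivation:
Line 1: ['milk', 'at', 'music'] (min_width=13, slack=2)
Line 2: ['be', 'was', 'I', 'page'] (min_width=13, slack=2)
Line 3: ['sweet', 'memory'] (min_width=12, slack=3)
Line 4: ['cherry', 'code', 'red'] (min_width=15, slack=0)
Line 5: ['rain', 'will', 'an'] (min_width=12, slack=3)
Line 6: ['photograph', 'an'] (min_width=13, slack=2)
Line 7: ['walk', 'pepper'] (min_width=11, slack=4)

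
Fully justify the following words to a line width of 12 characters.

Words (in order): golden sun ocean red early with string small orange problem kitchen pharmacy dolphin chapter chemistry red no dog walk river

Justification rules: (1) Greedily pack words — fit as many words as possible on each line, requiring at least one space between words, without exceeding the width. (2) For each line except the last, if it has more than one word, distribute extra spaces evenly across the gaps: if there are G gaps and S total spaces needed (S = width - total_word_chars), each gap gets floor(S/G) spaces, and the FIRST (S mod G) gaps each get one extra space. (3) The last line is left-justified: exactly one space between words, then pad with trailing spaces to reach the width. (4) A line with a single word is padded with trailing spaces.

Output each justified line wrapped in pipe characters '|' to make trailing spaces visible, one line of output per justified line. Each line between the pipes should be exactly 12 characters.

Line 1: ['golden', 'sun'] (min_width=10, slack=2)
Line 2: ['ocean', 'red'] (min_width=9, slack=3)
Line 3: ['early', 'with'] (min_width=10, slack=2)
Line 4: ['string', 'small'] (min_width=12, slack=0)
Line 5: ['orange'] (min_width=6, slack=6)
Line 6: ['problem'] (min_width=7, slack=5)
Line 7: ['kitchen'] (min_width=7, slack=5)
Line 8: ['pharmacy'] (min_width=8, slack=4)
Line 9: ['dolphin'] (min_width=7, slack=5)
Line 10: ['chapter'] (min_width=7, slack=5)
Line 11: ['chemistry'] (min_width=9, slack=3)
Line 12: ['red', 'no', 'dog'] (min_width=10, slack=2)
Line 13: ['walk', 'river'] (min_width=10, slack=2)

Answer: |golden   sun|
|ocean    red|
|early   with|
|string small|
|orange      |
|problem     |
|kitchen     |
|pharmacy    |
|dolphin     |
|chapter     |
|chemistry   |
|red  no  dog|
|walk river  |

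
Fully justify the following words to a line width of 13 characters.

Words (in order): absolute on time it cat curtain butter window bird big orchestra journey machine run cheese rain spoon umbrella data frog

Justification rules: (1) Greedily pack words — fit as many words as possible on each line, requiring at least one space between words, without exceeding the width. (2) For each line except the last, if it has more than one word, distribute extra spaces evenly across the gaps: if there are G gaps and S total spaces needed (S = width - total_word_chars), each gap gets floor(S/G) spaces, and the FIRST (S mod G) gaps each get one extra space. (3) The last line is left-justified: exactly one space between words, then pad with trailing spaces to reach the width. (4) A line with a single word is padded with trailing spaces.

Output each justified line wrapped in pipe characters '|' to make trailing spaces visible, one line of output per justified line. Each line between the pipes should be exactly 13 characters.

Line 1: ['absolute', 'on'] (min_width=11, slack=2)
Line 2: ['time', 'it', 'cat'] (min_width=11, slack=2)
Line 3: ['curtain'] (min_width=7, slack=6)
Line 4: ['butter', 'window'] (min_width=13, slack=0)
Line 5: ['bird', 'big'] (min_width=8, slack=5)
Line 6: ['orchestra'] (min_width=9, slack=4)
Line 7: ['journey'] (min_width=7, slack=6)
Line 8: ['machine', 'run'] (min_width=11, slack=2)
Line 9: ['cheese', 'rain'] (min_width=11, slack=2)
Line 10: ['spoon'] (min_width=5, slack=8)
Line 11: ['umbrella', 'data'] (min_width=13, slack=0)
Line 12: ['frog'] (min_width=4, slack=9)

Answer: |absolute   on|
|time  it  cat|
|curtain      |
|butter window|
|bird      big|
|orchestra    |
|journey      |
|machine   run|
|cheese   rain|
|spoon        |
|umbrella data|
|frog         |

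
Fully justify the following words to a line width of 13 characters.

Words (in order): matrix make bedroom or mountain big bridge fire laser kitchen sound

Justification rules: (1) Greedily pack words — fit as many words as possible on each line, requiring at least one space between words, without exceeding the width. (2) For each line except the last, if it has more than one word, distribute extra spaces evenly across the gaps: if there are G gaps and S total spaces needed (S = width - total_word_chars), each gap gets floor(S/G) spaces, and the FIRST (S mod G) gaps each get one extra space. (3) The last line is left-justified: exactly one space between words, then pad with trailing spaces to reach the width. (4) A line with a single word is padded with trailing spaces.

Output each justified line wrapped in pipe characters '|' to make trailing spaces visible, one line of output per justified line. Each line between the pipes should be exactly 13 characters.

Answer: |matrix   make|
|bedroom    or|
|mountain  big|
|bridge   fire|
|laser kitchen|
|sound        |

Derivation:
Line 1: ['matrix', 'make'] (min_width=11, slack=2)
Line 2: ['bedroom', 'or'] (min_width=10, slack=3)
Line 3: ['mountain', 'big'] (min_width=12, slack=1)
Line 4: ['bridge', 'fire'] (min_width=11, slack=2)
Line 5: ['laser', 'kitchen'] (min_width=13, slack=0)
Line 6: ['sound'] (min_width=5, slack=8)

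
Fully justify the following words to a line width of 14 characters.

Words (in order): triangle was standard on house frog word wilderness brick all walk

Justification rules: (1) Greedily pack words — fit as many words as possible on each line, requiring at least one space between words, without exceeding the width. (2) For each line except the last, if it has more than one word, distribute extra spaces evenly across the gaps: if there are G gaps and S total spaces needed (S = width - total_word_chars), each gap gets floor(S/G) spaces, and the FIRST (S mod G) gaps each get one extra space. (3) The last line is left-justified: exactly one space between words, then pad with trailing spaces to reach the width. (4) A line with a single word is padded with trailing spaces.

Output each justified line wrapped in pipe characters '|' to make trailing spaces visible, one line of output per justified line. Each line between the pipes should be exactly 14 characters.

Answer: |triangle   was|
|standard    on|
|house     frog|
|word          |
|wilderness    |
|brick all walk|

Derivation:
Line 1: ['triangle', 'was'] (min_width=12, slack=2)
Line 2: ['standard', 'on'] (min_width=11, slack=3)
Line 3: ['house', 'frog'] (min_width=10, slack=4)
Line 4: ['word'] (min_width=4, slack=10)
Line 5: ['wilderness'] (min_width=10, slack=4)
Line 6: ['brick', 'all', 'walk'] (min_width=14, slack=0)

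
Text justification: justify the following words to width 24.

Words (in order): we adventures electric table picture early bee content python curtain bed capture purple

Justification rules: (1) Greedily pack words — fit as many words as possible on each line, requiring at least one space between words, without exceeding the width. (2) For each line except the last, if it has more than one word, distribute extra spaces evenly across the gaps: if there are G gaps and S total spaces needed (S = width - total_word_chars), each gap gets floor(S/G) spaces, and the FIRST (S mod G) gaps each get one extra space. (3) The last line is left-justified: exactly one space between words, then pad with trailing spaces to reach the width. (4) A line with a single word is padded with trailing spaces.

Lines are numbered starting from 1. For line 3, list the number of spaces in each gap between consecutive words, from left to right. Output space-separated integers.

Answer: 2 2

Derivation:
Line 1: ['we', 'adventures', 'electric'] (min_width=22, slack=2)
Line 2: ['table', 'picture', 'early', 'bee'] (min_width=23, slack=1)
Line 3: ['content', 'python', 'curtain'] (min_width=22, slack=2)
Line 4: ['bed', 'capture', 'purple'] (min_width=18, slack=6)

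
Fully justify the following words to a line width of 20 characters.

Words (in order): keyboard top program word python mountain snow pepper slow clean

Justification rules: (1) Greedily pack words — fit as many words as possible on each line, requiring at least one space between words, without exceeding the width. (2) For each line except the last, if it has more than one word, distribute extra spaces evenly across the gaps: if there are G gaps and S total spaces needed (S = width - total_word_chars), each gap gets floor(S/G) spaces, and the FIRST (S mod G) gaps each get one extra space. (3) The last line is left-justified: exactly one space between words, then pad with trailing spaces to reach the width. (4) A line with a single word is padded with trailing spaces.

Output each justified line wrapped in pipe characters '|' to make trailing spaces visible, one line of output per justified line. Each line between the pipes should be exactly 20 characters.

Line 1: ['keyboard', 'top', 'program'] (min_width=20, slack=0)
Line 2: ['word', 'python', 'mountain'] (min_width=20, slack=0)
Line 3: ['snow', 'pepper', 'slow'] (min_width=16, slack=4)
Line 4: ['clean'] (min_width=5, slack=15)

Answer: |keyboard top program|
|word python mountain|
|snow   pepper   slow|
|clean               |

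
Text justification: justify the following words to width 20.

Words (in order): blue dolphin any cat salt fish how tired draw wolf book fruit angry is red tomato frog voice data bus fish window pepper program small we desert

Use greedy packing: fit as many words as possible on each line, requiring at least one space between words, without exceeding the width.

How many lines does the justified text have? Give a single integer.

Line 1: ['blue', 'dolphin', 'any', 'cat'] (min_width=20, slack=0)
Line 2: ['salt', 'fish', 'how', 'tired'] (min_width=19, slack=1)
Line 3: ['draw', 'wolf', 'book', 'fruit'] (min_width=20, slack=0)
Line 4: ['angry', 'is', 'red', 'tomato'] (min_width=19, slack=1)
Line 5: ['frog', 'voice', 'data', 'bus'] (min_width=19, slack=1)
Line 6: ['fish', 'window', 'pepper'] (min_width=18, slack=2)
Line 7: ['program', 'small', 'we'] (min_width=16, slack=4)
Line 8: ['desert'] (min_width=6, slack=14)
Total lines: 8

Answer: 8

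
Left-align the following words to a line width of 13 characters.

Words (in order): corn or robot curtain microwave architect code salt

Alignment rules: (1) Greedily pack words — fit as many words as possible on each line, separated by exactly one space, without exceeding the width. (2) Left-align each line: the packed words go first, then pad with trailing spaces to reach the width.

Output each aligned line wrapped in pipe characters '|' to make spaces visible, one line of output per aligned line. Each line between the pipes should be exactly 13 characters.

Line 1: ['corn', 'or', 'robot'] (min_width=13, slack=0)
Line 2: ['curtain'] (min_width=7, slack=6)
Line 3: ['microwave'] (min_width=9, slack=4)
Line 4: ['architect'] (min_width=9, slack=4)
Line 5: ['code', 'salt'] (min_width=9, slack=4)

Answer: |corn or robot|
|curtain      |
|microwave    |
|architect    |
|code salt    |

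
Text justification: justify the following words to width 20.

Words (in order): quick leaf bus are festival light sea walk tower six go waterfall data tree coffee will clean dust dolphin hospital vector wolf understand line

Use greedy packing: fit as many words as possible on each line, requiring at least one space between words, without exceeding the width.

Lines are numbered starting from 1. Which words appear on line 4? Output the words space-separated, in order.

Answer: waterfall data tree

Derivation:
Line 1: ['quick', 'leaf', 'bus', 'are'] (min_width=18, slack=2)
Line 2: ['festival', 'light', 'sea'] (min_width=18, slack=2)
Line 3: ['walk', 'tower', 'six', 'go'] (min_width=17, slack=3)
Line 4: ['waterfall', 'data', 'tree'] (min_width=19, slack=1)
Line 5: ['coffee', 'will', 'clean'] (min_width=17, slack=3)
Line 6: ['dust', 'dolphin'] (min_width=12, slack=8)
Line 7: ['hospital', 'vector', 'wolf'] (min_width=20, slack=0)
Line 8: ['understand', 'line'] (min_width=15, slack=5)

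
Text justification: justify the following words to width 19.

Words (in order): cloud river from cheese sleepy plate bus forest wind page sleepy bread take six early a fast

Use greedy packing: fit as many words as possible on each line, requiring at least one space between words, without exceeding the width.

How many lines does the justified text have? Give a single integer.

Line 1: ['cloud', 'river', 'from'] (min_width=16, slack=3)
Line 2: ['cheese', 'sleepy', 'plate'] (min_width=19, slack=0)
Line 3: ['bus', 'forest', 'wind'] (min_width=15, slack=4)
Line 4: ['page', 'sleepy', 'bread'] (min_width=17, slack=2)
Line 5: ['take', 'six', 'early', 'a'] (min_width=16, slack=3)
Line 6: ['fast'] (min_width=4, slack=15)
Total lines: 6

Answer: 6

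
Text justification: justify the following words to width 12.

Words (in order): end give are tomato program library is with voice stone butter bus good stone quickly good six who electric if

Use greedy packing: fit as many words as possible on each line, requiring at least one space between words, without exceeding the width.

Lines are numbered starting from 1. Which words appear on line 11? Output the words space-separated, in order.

Line 1: ['end', 'give', 'are'] (min_width=12, slack=0)
Line 2: ['tomato'] (min_width=6, slack=6)
Line 3: ['program'] (min_width=7, slack=5)
Line 4: ['library', 'is'] (min_width=10, slack=2)
Line 5: ['with', 'voice'] (min_width=10, slack=2)
Line 6: ['stone', 'butter'] (min_width=12, slack=0)
Line 7: ['bus', 'good'] (min_width=8, slack=4)
Line 8: ['stone'] (min_width=5, slack=7)
Line 9: ['quickly', 'good'] (min_width=12, slack=0)
Line 10: ['six', 'who'] (min_width=7, slack=5)
Line 11: ['electric', 'if'] (min_width=11, slack=1)

Answer: electric if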